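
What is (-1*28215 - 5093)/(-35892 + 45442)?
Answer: -16654/4775 ≈ -3.4877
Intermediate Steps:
(-1*28215 - 5093)/(-35892 + 45442) = (-28215 - 5093)/9550 = -33308*1/9550 = -16654/4775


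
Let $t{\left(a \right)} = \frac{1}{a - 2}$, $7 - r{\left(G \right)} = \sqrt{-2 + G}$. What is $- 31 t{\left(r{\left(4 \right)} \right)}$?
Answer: $- \frac{155}{23} - \frac{31 \sqrt{2}}{23} \approx -8.6452$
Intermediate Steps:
$r{\left(G \right)} = 7 - \sqrt{-2 + G}$
$t{\left(a \right)} = \frac{1}{-2 + a}$
$- 31 t{\left(r{\left(4 \right)} \right)} = - \frac{31}{-2 + \left(7 - \sqrt{-2 + 4}\right)} = - \frac{31}{-2 + \left(7 - \sqrt{2}\right)} = - \frac{31}{5 - \sqrt{2}}$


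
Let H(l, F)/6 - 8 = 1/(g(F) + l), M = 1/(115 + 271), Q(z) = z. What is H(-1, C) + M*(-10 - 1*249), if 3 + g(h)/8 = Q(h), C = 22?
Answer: 2760935/58286 ≈ 47.369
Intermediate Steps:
M = 1/386 ≈ 0.0025907
g(h) = -24 + 8*h
H(l, F) = 48 + 6/(-24 + l + 8*F) (H(l, F) = 48 + 6/((-24 + 8*F) + l) = 48 + 6/(-24 + l + 8*F))
H(-1, C) + M*(-10 - 1*249) = 6*(-191 + 8*(-1) + 64*22)/(-24 - 1 + 8*22) + (-10 - 1*249)/386 = 6*(-191 - 8 + 1408)/(-24 - 1 + 176) + (-10 - 249)/386 = 6*1209/151 + (1/386)*(-259) = 6*(1/151)*1209 - 259/386 = 7254/151 - 259/386 = 2760935/58286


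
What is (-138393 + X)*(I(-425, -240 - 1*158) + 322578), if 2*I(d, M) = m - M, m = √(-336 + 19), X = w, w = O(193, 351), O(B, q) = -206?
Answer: -44736569423 - 138599*I*√317/2 ≈ -4.4737e+10 - 1.2338e+6*I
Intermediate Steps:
w = -206
X = -206
m = I*√317 (m = √(-317) = I*√317 ≈ 17.805*I)
I(d, M) = -M/2 + I*√317/2 (I(d, M) = (I*√317 - M)/2 = (-M + I*√317)/2 = -M/2 + I*√317/2)
(-138393 + X)*(I(-425, -240 - 1*158) + 322578) = (-138393 - 206)*((-(-240 - 1*158)/2 + I*√317/2) + 322578) = -138599*((-(-240 - 158)/2 + I*√317/2) + 322578) = -138599*((-½*(-398) + I*√317/2) + 322578) = -138599*((199 + I*√317/2) + 322578) = -138599*(322777 + I*√317/2) = -44736569423 - 138599*I*√317/2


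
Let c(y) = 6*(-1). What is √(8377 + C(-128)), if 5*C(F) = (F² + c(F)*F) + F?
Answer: √294545/5 ≈ 108.54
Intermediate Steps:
c(y) = -6
C(F) = -F + F²/5 (C(F) = ((F² - 6*F) + F)/5 = (F² - 5*F)/5 = -F + F²/5)
√(8377 + C(-128)) = √(8377 + (⅕)*(-128)*(-5 - 128)) = √(8377 + (⅕)*(-128)*(-133)) = √(8377 + 17024/5) = √(58909/5) = √294545/5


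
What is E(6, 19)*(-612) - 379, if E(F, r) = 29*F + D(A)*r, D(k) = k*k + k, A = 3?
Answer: -246403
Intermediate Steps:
D(k) = k + k**2 (D(k) = k**2 + k = k + k**2)
E(F, r) = 12*r + 29*F (E(F, r) = 29*F + (3*(1 + 3))*r = 29*F + (3*4)*r = 29*F + 12*r = 12*r + 29*F)
E(6, 19)*(-612) - 379 = (12*19 + 29*6)*(-612) - 379 = (228 + 174)*(-612) - 379 = 402*(-612) - 379 = -246024 - 379 = -246403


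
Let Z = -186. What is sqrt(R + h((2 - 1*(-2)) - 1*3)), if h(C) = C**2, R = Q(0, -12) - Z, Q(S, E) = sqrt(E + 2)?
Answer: sqrt(187 + I*sqrt(10)) ≈ 13.675 + 0.1156*I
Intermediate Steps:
Q(S, E) = sqrt(2 + E)
R = 186 + I*sqrt(10) (R = sqrt(2 - 12) - 1*(-186) = sqrt(-10) + 186 = I*sqrt(10) + 186 = 186 + I*sqrt(10) ≈ 186.0 + 3.1623*I)
sqrt(R + h((2 - 1*(-2)) - 1*3)) = sqrt((186 + I*sqrt(10)) + ((2 - 1*(-2)) - 1*3)**2) = sqrt((186 + I*sqrt(10)) + ((2 + 2) - 3)**2) = sqrt((186 + I*sqrt(10)) + (4 - 3)**2) = sqrt((186 + I*sqrt(10)) + 1**2) = sqrt((186 + I*sqrt(10)) + 1) = sqrt(187 + I*sqrt(10))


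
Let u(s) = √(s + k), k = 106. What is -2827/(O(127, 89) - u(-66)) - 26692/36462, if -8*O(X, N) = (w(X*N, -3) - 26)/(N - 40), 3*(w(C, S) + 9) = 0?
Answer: 850476118/152429391 + 17730944*√10/125415 ≈ 452.66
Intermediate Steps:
u(s) = √(106 + s) (u(s) = √(s + 106) = √(106 + s))
w(C, S) = -9 (w(C, S) = -9 + (⅓)*0 = -9 + 0 = -9)
O(X, N) = 35/(8*(-40 + N)) (O(X, N) = -(-9 - 26)/(8*(N - 40)) = -(-35)/(8*(-40 + N)) = 35/(8*(-40 + N)))
-2827/(O(127, 89) - u(-66)) - 26692/36462 = -2827/(35/(8*(-40 + 89)) - √(106 - 66)) - 26692/36462 = -2827/((35/8)/49 - √40) - 26692*1/36462 = -2827/((35/8)*(1/49) - 2*√10) - 13346/18231 = -2827/(5/56 - 2*√10) - 13346/18231 = -13346/18231 - 2827/(5/56 - 2*√10)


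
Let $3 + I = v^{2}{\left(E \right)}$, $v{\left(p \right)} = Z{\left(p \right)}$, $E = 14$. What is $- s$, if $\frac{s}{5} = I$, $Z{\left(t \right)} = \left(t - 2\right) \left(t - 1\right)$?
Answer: $-121665$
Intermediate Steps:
$Z{\left(t \right)} = \left(-1 + t\right) \left(-2 + t\right)$ ($Z{\left(t \right)} = \left(-2 + t\right) \left(-1 + t\right) = \left(-1 + t\right) \left(-2 + t\right)$)
$v{\left(p \right)} = 2 + p^{2} - 3 p$
$I = 24333$ ($I = -3 + \left(2 + 14^{2} - 42\right)^{2} = -3 + \left(2 + 196 - 42\right)^{2} = -3 + 156^{2} = -3 + 24336 = 24333$)
$s = 121665$ ($s = 5 \cdot 24333 = 121665$)
$- s = \left(-1\right) 121665 = -121665$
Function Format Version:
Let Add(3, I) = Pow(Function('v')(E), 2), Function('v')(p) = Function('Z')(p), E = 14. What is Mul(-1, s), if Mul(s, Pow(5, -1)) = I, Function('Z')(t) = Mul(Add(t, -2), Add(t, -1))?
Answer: -121665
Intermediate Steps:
Function('Z')(t) = Mul(Add(-1, t), Add(-2, t)) (Function('Z')(t) = Mul(Add(-2, t), Add(-1, t)) = Mul(Add(-1, t), Add(-2, t)))
Function('v')(p) = Add(2, Pow(p, 2), Mul(-3, p))
I = 24333 (I = Add(-3, Pow(Add(2, Pow(14, 2), Mul(-3, 14)), 2)) = Add(-3, Pow(Add(2, 196, -42), 2)) = Add(-3, Pow(156, 2)) = Add(-3, 24336) = 24333)
s = 121665 (s = Mul(5, 24333) = 121665)
Mul(-1, s) = Mul(-1, 121665) = -121665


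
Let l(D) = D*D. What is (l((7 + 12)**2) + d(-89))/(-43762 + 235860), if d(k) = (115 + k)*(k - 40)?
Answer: 126967/192098 ≈ 0.66095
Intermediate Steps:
d(k) = (-40 + k)*(115 + k) (d(k) = (115 + k)*(-40 + k) = (-40 + k)*(115 + k))
l(D) = D**2
(l((7 + 12)**2) + d(-89))/(-43762 + 235860) = (((7 + 12)**2)**2 + (-4600 + (-89)**2 + 75*(-89)))/(-43762 + 235860) = ((19**2)**2 + (-4600 + 7921 - 6675))/192098 = (361**2 - 3354)*(1/192098) = (130321 - 3354)*(1/192098) = 126967*(1/192098) = 126967/192098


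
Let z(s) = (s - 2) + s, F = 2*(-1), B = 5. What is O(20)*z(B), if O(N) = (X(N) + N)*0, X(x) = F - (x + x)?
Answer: 0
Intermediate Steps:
F = -2
X(x) = -2 - 2*x (X(x) = -2 - (x + x) = -2 - 2*x)
O(N) = 0 (O(N) = ((-2 - 2*N) + N)*0 = (-2 - N)*0 = 0)
z(s) = -2 + 2*s (z(s) = (-2 + s) + s = -2 + 2*s)
O(20)*z(B) = 0*(-2 + 2*5) = 0*(-2 + 10) = 0*8 = 0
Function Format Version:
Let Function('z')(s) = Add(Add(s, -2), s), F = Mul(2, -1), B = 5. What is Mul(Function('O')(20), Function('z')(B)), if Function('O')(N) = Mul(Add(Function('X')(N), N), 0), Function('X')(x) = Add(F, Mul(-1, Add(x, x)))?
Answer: 0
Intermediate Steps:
F = -2
Function('X')(x) = Add(-2, Mul(-2, x)) (Function('X')(x) = Add(-2, Mul(-1, Add(x, x))) = Add(-2, Mul(-1, Mul(2, x))) = Add(-2, Mul(-2, x)))
Function('O')(N) = 0 (Function('O')(N) = Mul(Add(Add(-2, Mul(-2, N)), N), 0) = Mul(Add(-2, Mul(-1, N)), 0) = 0)
Function('z')(s) = Add(-2, Mul(2, s)) (Function('z')(s) = Add(Add(-2, s), s) = Add(-2, Mul(2, s)))
Mul(Function('O')(20), Function('z')(B)) = Mul(0, Add(-2, Mul(2, 5))) = Mul(0, Add(-2, 10)) = Mul(0, 8) = 0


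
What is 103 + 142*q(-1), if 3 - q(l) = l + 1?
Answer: 529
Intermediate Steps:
q(l) = 2 - l (q(l) = 3 - (l + 1) = 3 - (1 + l) = 3 + (-1 - l) = 2 - l)
103 + 142*q(-1) = 103 + 142*(2 - 1*(-1)) = 103 + 142*(2 + 1) = 103 + 142*3 = 103 + 426 = 529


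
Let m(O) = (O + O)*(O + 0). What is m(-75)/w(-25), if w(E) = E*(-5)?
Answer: 90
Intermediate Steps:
m(O) = 2*O**2 (m(O) = (2*O)*O = 2*O**2)
w(E) = -5*E
m(-75)/w(-25) = (2*(-75)**2)/((-5*(-25))) = (2*5625)/125 = 11250*(1/125) = 90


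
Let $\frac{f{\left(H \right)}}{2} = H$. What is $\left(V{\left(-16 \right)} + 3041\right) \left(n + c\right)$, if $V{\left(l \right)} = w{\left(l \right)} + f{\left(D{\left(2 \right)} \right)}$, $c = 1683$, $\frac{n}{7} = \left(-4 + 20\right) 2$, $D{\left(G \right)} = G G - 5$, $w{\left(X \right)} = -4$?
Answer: $5787745$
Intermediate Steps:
$D{\left(G \right)} = -5 + G^{2}$ ($D{\left(G \right)} = G^{2} - 5 = -5 + G^{2}$)
$f{\left(H \right)} = 2 H$
$n = 224$ ($n = 7 \left(-4 + 20\right) 2 = 7 \cdot 16 \cdot 2 = 7 \cdot 32 = 224$)
$V{\left(l \right)} = -6$ ($V{\left(l \right)} = -4 + 2 \left(-5 + 2^{2}\right) = -4 + 2 \left(-5 + 4\right) = -4 + 2 \left(-1\right) = -4 - 2 = -6$)
$\left(V{\left(-16 \right)} + 3041\right) \left(n + c\right) = \left(-6 + 3041\right) \left(224 + 1683\right) = 3035 \cdot 1907 = 5787745$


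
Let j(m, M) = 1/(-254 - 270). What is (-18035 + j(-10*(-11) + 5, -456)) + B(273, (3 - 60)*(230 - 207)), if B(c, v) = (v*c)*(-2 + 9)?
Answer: -1322238545/524 ≈ -2.5234e+6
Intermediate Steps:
j(m, M) = -1/524 (j(m, M) = 1/(-524) = -1/524)
B(c, v) = 7*c*v (B(c, v) = (c*v)*7 = 7*c*v)
(-18035 + j(-10*(-11) + 5, -456)) + B(273, (3 - 60)*(230 - 207)) = (-18035 - 1/524) + 7*273*((3 - 60)*(230 - 207)) = -9450341/524 + 7*273*(-57*23) = -9450341/524 + 7*273*(-1311) = -9450341/524 - 2505321 = -1322238545/524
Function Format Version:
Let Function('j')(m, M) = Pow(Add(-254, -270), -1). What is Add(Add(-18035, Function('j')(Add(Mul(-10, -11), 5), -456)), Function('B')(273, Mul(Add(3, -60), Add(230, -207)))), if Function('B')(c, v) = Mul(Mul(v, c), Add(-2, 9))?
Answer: Rational(-1322238545, 524) ≈ -2.5234e+6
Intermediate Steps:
Function('j')(m, M) = Rational(-1, 524) (Function('j')(m, M) = Pow(-524, -1) = Rational(-1, 524))
Function('B')(c, v) = Mul(7, c, v) (Function('B')(c, v) = Mul(Mul(c, v), 7) = Mul(7, c, v))
Add(Add(-18035, Function('j')(Add(Mul(-10, -11), 5), -456)), Function('B')(273, Mul(Add(3, -60), Add(230, -207)))) = Add(Add(-18035, Rational(-1, 524)), Mul(7, 273, Mul(Add(3, -60), Add(230, -207)))) = Add(Rational(-9450341, 524), Mul(7, 273, Mul(-57, 23))) = Add(Rational(-9450341, 524), Mul(7, 273, -1311)) = Add(Rational(-9450341, 524), -2505321) = Rational(-1322238545, 524)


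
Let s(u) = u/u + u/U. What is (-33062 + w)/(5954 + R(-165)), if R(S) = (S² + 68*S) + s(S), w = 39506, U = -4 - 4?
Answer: 17184/58615 ≈ 0.29317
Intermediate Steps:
U = -8
s(u) = 1 - u/8 (s(u) = u/u + u/(-8) = 1 + u*(-⅛) = 1 - u/8)
R(S) = 1 + S² + 543*S/8 (R(S) = (S² + 68*S) + (1 - S/8) = 1 + S² + 543*S/8)
(-33062 + w)/(5954 + R(-165)) = (-33062 + 39506)/(5954 + (1 + (-165)² + (543/8)*(-165))) = 6444/(5954 + (1 + 27225 - 89595/8)) = 6444/(5954 + 128213/8) = 6444/(175845/8) = 6444*(8/175845) = 17184/58615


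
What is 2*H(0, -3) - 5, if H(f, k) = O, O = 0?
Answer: -5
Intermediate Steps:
H(f, k) = 0
2*H(0, -3) - 5 = 2*0 - 5 = 0 - 5 = -5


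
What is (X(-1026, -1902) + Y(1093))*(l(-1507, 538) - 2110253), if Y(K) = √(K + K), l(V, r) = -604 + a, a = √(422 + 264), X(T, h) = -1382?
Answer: 7*(1382 - √2186)*(301551 - √14) ≈ 2.8185e+9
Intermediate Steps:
a = 7*√14 (a = √686 = 7*√14 ≈ 26.192)
l(V, r) = -604 + 7*√14
Y(K) = √2*√K (Y(K) = √(2*K) = √2*√K)
(X(-1026, -1902) + Y(1093))*(l(-1507, 538) - 2110253) = (-1382 + √2*√1093)*((-604 + 7*√14) - 2110253) = (-1382 + √2186)*(-2110857 + 7*√14) = (-2110857 + 7*√14)*(-1382 + √2186)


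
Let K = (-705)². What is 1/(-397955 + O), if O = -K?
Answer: -1/894980 ≈ -1.1173e-6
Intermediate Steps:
K = 497025
O = -497025 (O = -1*497025 = -497025)
1/(-397955 + O) = 1/(-397955 - 497025) = 1/(-894980) = -1/894980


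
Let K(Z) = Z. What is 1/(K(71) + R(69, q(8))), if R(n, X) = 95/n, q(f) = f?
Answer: 69/4994 ≈ 0.013817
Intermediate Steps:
1/(K(71) + R(69, q(8))) = 1/(71 + 95/69) = 1/(4994/69) = 69/4994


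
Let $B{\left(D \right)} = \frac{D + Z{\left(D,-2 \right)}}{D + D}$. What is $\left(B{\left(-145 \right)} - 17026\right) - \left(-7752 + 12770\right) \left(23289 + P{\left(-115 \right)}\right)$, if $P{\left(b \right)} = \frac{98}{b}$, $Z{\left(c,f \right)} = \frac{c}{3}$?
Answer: $- \frac{40322548138}{345} \approx -1.1688 \cdot 10^{8}$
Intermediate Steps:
$Z{\left(c,f \right)} = \frac{c}{3}$ ($Z{\left(c,f \right)} = c \frac{1}{3} = \frac{c}{3}$)
$B{\left(D \right)} = \frac{2}{3}$ ($B{\left(D \right)} = \frac{D + \frac{D}{3}}{D + D} = \frac{\frac{4}{3} D}{2 D} = \frac{1}{2 D} \frac{4 D}{3} = \frac{2}{3}$)
$\left(B{\left(-145 \right)} - 17026\right) - \left(-7752 + 12770\right) \left(23289 + P{\left(-115 \right)}\right) = \left(\frac{2}{3} - 17026\right) - \left(-7752 + 12770\right) \left(23289 + \frac{98}{-115}\right) = - \frac{51076}{3} - 5018 \left(23289 + 98 \left(- \frac{1}{115}\right)\right) = - \frac{51076}{3} - 5018 \left(23289 - \frac{98}{115}\right) = - \frac{51076}{3} - 5018 \cdot \frac{2678137}{115} = - \frac{51076}{3} - \frac{13438891466}{115} = - \frac{40322548138}{345}$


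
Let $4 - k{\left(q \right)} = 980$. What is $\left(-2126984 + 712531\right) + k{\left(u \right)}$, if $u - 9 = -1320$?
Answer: $-1415429$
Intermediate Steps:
$u = -1311$ ($u = 9 - 1320 = -1311$)
$k{\left(q \right)} = -976$ ($k{\left(q \right)} = 4 - 980 = -976$)
$\left(-2126984 + 712531\right) + k{\left(u \right)} = \left(-2126984 + 712531\right) - 976 = -1414453 - 976 = -1415429$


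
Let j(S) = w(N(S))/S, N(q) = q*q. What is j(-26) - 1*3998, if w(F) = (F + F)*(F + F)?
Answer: -74302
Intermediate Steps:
N(q) = q**2
w(F) = 4*F**2 (w(F) = (2*F)*(2*F) = 4*F**2)
j(S) = 4*S**3 (j(S) = (4*(S**2)**2)/S = (4*S**4)/S = 4*S**3)
j(-26) - 1*3998 = 4*(-26)**3 - 1*3998 = 4*(-17576) - 3998 = -70304 - 3998 = -74302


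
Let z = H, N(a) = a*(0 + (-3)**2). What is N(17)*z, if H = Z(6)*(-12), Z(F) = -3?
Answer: 5508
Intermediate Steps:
N(a) = 9*a (N(a) = a*(0 + 9) = a*9 = 9*a)
H = 36 (H = -3*(-12) = 36)
z = 36
N(17)*z = (9*17)*36 = 153*36 = 5508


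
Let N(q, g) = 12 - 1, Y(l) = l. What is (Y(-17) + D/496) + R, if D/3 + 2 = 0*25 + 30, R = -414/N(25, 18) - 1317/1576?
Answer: -29720539/537416 ≈ -55.303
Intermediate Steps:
N(q, g) = 11
R = -666951/17336 (R = -414/11 - 1317/1576 = -666951/17336 ≈ -38.472)
D = 84 (D = -6 + 3*(0*25 + 30) = -6 + 3*(0 + 30) = -6 + 3*30 = -6 + 90 = 84)
(Y(-17) + D/496) + R = (-17 + 84/496) - 666951/17336 = (-17 + 84*(1/496)) - 666951/17336 = (-17 + 21/124) - 666951/17336 = -2087/124 - 666951/17336 = -29720539/537416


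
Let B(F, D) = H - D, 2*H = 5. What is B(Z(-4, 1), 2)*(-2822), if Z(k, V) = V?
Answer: -1411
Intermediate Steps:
H = 5/2 (H = (1/2)*5 = 5/2 ≈ 2.5000)
B(F, D) = 5/2 - D
B(Z(-4, 1), 2)*(-2822) = (5/2 - 1*2)*(-2822) = (5/2 - 2)*(-2822) = (1/2)*(-2822) = -1411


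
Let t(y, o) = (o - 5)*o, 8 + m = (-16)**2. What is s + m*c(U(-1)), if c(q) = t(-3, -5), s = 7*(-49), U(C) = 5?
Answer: 12057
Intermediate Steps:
m = 248 (m = -8 + (-16)**2 = -8 + 256 = 248)
t(y, o) = o*(-5 + o) (t(y, o) = (-5 + o)*o = o*(-5 + o))
s = -343
c(q) = 50 (c(q) = -5*(-5 - 5) = -5*(-10) = 50)
s + m*c(U(-1)) = -343 + 248*50 = -343 + 12400 = 12057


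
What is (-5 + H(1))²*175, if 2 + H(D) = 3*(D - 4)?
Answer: 44800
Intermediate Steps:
H(D) = -14 + 3*D (H(D) = -2 + 3*(D - 4) = -2 + 3*(-4 + D) = -2 + (-12 + 3*D) = -14 + 3*D)
(-5 + H(1))²*175 = (-5 + (-14 + 3*1))²*175 = (-5 + (-14 + 3))²*175 = (-5 - 11)²*175 = (-16)²*175 = 256*175 = 44800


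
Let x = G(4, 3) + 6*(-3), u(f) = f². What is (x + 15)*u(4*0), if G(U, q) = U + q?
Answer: 0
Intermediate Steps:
x = -11 (x = (4 + 3) + 6*(-3) = 7 - 18 = -11)
(x + 15)*u(4*0) = (-11 + 15)*(4*0)² = 4*0² = 4*0 = 0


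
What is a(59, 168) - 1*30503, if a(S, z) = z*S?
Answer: -20591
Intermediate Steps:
a(S, z) = S*z
a(59, 168) - 1*30503 = 59*168 - 1*30503 = 9912 - 30503 = -20591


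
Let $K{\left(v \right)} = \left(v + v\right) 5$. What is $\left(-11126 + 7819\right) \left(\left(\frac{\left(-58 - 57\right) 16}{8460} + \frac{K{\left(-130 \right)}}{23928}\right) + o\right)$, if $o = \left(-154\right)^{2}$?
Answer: $- \frac{66150964421333}{843462} \approx -7.8428 \cdot 10^{7}$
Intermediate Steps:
$K{\left(v \right)} = 10 v$ ($K{\left(v \right)} = 2 v 5 = 10 v$)
$o = 23716$
$\left(-11126 + 7819\right) \left(\left(\frac{\left(-58 - 57\right) 16}{8460} + \frac{K{\left(-130 \right)}}{23928}\right) + o\right) = \left(-11126 + 7819\right) \left(\left(\frac{\left(-58 - 57\right) 16}{8460} + \frac{10 \left(-130\right)}{23928}\right) + 23716\right) = - 3307 \left(\left(\left(-115\right) 16 \cdot \frac{1}{8460} - \frac{325}{5982}\right) + 23716\right) = - 3307 \left(\left(\left(-1840\right) \frac{1}{8460} - \frac{325}{5982}\right) + 23716\right) = - 3307 \left(\left(- \frac{92}{423} - \frac{325}{5982}\right) + 23716\right) = - 3307 \left(- \frac{229273}{843462} + 23716\right) = \left(-3307\right) \frac{20003315519}{843462} = - \frac{66150964421333}{843462}$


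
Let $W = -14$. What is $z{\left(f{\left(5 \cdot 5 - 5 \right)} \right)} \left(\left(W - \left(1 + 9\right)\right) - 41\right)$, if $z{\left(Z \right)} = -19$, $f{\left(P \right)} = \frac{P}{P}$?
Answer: $1235$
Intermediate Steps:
$f{\left(P \right)} = 1$
$z{\left(f{\left(5 \cdot 5 - 5 \right)} \right)} \left(\left(W - \left(1 + 9\right)\right) - 41\right) = - 19 \left(\left(-14 - \left(1 + 9\right)\right) - 41\right) = - 19 \left(\left(-14 - 10\right) - 41\right) = - 19 \left(-24 - 41\right) = \left(-19\right) \left(-65\right) = 1235$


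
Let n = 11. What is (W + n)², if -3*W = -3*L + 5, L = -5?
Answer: 169/9 ≈ 18.778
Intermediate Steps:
W = -20/3 (W = -(-3*(-5) + 5)/3 = -(15 + 5)/3 = -⅓*20 = -20/3 ≈ -6.6667)
(W + n)² = (-20/3 + 11)² = (13/3)² = 169/9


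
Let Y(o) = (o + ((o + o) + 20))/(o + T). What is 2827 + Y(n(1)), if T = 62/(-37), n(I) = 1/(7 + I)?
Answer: 1291562/459 ≈ 2813.9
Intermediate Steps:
T = -62/37 (T = 62*(-1/37) = -62/37 ≈ -1.6757)
Y(o) = (20 + 3*o)/(-62/37 + o) (Y(o) = (o + ((o + o) + 20))/(o - 62/37) = (o + (2*o + 20))/(-62/37 + o) = (o + (20 + 2*o))/(-62/37 + o) = (20 + 3*o)/(-62/37 + o))
2827 + Y(n(1)) = 2827 + 37*(20 + 3/(7 + 1))/(-62 + 37/(7 + 1)) = 2827 + 37*(20 + 3/8)/(-62 + 37/8) = 2827 + 37*(163/8)/(-459/8) = 2827 + 37*(-8/459)*(163/8) = 2827 - 6031/459 = 1291562/459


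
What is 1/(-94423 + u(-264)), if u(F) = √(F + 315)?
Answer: -94423/8915702878 - √51/8915702878 ≈ -1.0591e-5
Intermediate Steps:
u(F) = √(315 + F)
1/(-94423 + u(-264)) = 1/(-94423 + √(315 - 264)) = 1/(-94423 + √51)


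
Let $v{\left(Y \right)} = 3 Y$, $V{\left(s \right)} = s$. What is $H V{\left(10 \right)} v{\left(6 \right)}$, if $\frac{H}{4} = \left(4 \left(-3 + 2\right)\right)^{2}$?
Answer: $11520$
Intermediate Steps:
$H = 64$ ($H = 4 \left(4 \left(-3 + 2\right)\right)^{2} = 4 \left(4 \left(-1\right)\right)^{2} = 4 \left(-4\right)^{2} = 4 \cdot 16 = 64$)
$H V{\left(10 \right)} v{\left(6 \right)} = 64 \cdot 10 \cdot 3 \cdot 6 = 64 \cdot 10 \cdot 18 = 64 \cdot 180 = 11520$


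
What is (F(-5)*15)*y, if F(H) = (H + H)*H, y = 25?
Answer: 18750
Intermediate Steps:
F(H) = 2*H² (F(H) = (2*H)*H = 2*H²)
(F(-5)*15)*y = ((2*(-5)²)*15)*25 = ((2*25)*15)*25 = (50*15)*25 = 750*25 = 18750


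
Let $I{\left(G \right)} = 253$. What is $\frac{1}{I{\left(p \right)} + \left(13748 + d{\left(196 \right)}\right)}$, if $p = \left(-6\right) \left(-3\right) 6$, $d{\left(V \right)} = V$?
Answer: $\frac{1}{14197} \approx 7.0437 \cdot 10^{-5}$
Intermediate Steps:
$p = 108$ ($p = 18 \cdot 6 = 108$)
$\frac{1}{I{\left(p \right)} + \left(13748 + d{\left(196 \right)}\right)} = \frac{1}{253 + \left(13748 + 196\right)} = \frac{1}{253 + 13944} = \frac{1}{14197}$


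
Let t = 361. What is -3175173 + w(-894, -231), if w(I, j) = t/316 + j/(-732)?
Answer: -15301151661/4819 ≈ -3.1752e+6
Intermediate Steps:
w(I, j) = 361/316 - j/732 (w(I, j) = 361/316 + j/(-732) = 361*(1/316) + j*(-1/732) = 361/316 - j/732)
-3175173 + w(-894, -231) = -3175173 + (361/316 - 1/732*(-231)) = -3175173 + (361/316 + 77/244) = -3175173 + 7026/4819 = -15301151661/4819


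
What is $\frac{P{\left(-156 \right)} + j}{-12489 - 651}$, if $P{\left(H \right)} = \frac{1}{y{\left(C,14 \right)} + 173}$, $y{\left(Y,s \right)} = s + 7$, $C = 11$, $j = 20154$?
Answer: $- \frac{3909877}{2549160} \approx -1.5338$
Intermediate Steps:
$y{\left(Y,s \right)} = 7 + s$
$P{\left(H \right)} = \frac{1}{194}$ ($P{\left(H \right)} = \frac{1}{\left(7 + 14\right) + 173} = \frac{1}{21 + 173} = \frac{1}{194}$)
$\frac{P{\left(-156 \right)} + j}{-12489 - 651} = \frac{\frac{1}{194} + 20154}{-12489 - 651} = \frac{3909877}{194 \left(-13140\right)} = \frac{3909877}{194} \left(- \frac{1}{13140}\right) = - \frac{3909877}{2549160}$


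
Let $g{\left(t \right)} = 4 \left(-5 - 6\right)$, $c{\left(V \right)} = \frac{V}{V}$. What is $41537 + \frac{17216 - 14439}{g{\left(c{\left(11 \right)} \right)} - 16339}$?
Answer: $\frac{680497894}{16383} \approx 41537.0$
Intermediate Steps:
$c{\left(V \right)} = 1$
$g{\left(t \right)} = -44$ ($g{\left(t \right)} = 4 \left(-11\right) = -44$)
$41537 + \frac{17216 - 14439}{g{\left(c{\left(11 \right)} \right)} - 16339} = 41537 + \frac{17216 - 14439}{-44 - 16339} = 41537 + \frac{2777}{-16383} = 41537 + 2777 \left(- \frac{1}{16383}\right) = 41537 - \frac{2777}{16383} = \frac{680497894}{16383}$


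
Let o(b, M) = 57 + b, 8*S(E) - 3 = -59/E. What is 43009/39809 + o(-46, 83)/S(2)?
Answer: -4726907/2109877 ≈ -2.2404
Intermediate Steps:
S(E) = 3/8 - 59/(8*E) (S(E) = 3/8 + (-59/E)/8 = 3/8 - 59/(8*E))
43009/39809 + o(-46, 83)/S(2) = 43009/39809 + (57 - 46)/(((1/8)*(-59 + 3*2)/2)) = 43009*(1/39809) + 11/(((1/8)*(1/2)*(-59 + 6))) = 43009/39809 + 11/(((1/8)*(1/2)*(-53))) = 43009/39809 + 11/(-53/16) = 43009/39809 + 11*(-16/53) = 43009/39809 - 176/53 = -4726907/2109877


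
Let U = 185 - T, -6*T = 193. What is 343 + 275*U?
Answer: 360383/6 ≈ 60064.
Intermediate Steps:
T = -193/6 (T = -1/6*193 = -193/6 ≈ -32.167)
U = 1303/6 (U = 185 - 1*(-193/6) = 185 + 193/6 = 1303/6 ≈ 217.17)
343 + 275*U = 343 + 275*(1303/6) = 343 + 358325/6 = 360383/6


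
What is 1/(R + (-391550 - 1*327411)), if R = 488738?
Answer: -1/230223 ≈ -4.3436e-6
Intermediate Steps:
1/(R + (-391550 - 1*327411)) = 1/(488738 + (-391550 - 1*327411)) = 1/(488738 + (-391550 - 327411)) = 1/(488738 - 718961) = 1/(-230223) = -1/230223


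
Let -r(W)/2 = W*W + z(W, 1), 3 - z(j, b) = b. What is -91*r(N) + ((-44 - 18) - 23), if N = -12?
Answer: 26487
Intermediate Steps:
z(j, b) = 3 - b
r(W) = -4 - 2*W² (r(W) = -2*(W*W + (3 - 1*1)) = -2*(W² + (3 - 1)) = -2*(W² + 2) = -2*(2 + W²) = -4 - 2*W²)
-91*r(N) + ((-44 - 18) - 23) = -91*(-4 - 2*(-12)²) + ((-44 - 18) - 23) = -91*(-4 - 2*144) + (-62 - 23) = -91*(-4 - 288) - 85 = -91*(-292) - 85 = 26572 - 85 = 26487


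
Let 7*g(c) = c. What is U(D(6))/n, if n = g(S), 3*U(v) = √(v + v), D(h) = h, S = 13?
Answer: 14*√3/39 ≈ 0.62176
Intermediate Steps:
g(c) = c/7
U(v) = √2*√v/3 (U(v) = √(v + v)/3 = √(2*v)/3 = (√2*√v)/3 = √2*√v/3)
n = 13/7 (n = (⅐)*13 = 13/7 ≈ 1.8571)
U(D(6))/n = (√2*√6/3)/(13/7) = (2*√3/3)*(7/13) = 14*√3/39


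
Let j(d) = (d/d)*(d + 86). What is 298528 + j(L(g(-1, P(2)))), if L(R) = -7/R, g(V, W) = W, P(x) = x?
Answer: 597221/2 ≈ 2.9861e+5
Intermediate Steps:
j(d) = 86 + d (j(d) = 1*(86 + d) = 86 + d)
298528 + j(L(g(-1, P(2)))) = 298528 + (86 - 7/2) = 298528 + 165/2 = 597221/2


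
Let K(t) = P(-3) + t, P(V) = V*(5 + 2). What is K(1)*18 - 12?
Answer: -372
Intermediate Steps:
P(V) = 7*V (P(V) = V*7 = 7*V)
K(t) = -21 + t (K(t) = 7*(-3) + t = -21 + t)
K(1)*18 - 12 = (-21 + 1)*18 - 12 = -20*18 - 12 = -360 - 12 = -372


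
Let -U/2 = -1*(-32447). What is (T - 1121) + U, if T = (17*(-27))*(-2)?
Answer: -65097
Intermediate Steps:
U = -64894 (U = -(-2)*(-32447) = -2*32447 = -64894)
T = 918 (T = -459*(-2) = 918)
(T - 1121) + U = (918 - 1121) - 64894 = -203 - 64894 = -65097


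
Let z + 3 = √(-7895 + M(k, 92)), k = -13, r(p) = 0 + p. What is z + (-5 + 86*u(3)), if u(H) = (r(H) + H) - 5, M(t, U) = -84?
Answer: 78 + I*√7979 ≈ 78.0 + 89.325*I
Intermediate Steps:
r(p) = p
u(H) = -5 + 2*H (u(H) = (H + H) - 5 = 2*H - 5 = -5 + 2*H)
z = -3 + I*√7979 (z = -3 + √(-7895 - 84) = -3 + √(-7979) = -3 + I*√7979 ≈ -3.0 + 89.325*I)
z + (-5 + 86*u(3)) = (-3 + I*√7979) + (-5 + 86*(-5 + 2*3)) = (-3 + I*√7979) + (-5 + 86*(-5 + 6)) = (-3 + I*√7979) + (-5 + 86*1) = (-3 + I*√7979) + (-5 + 86) = (-3 + I*√7979) + 81 = 78 + I*√7979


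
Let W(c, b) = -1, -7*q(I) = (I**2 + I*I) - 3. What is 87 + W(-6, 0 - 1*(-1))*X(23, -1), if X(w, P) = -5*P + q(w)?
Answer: 1629/7 ≈ 232.71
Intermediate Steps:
q(I) = 3/7 - 2*I**2/7 (q(I) = -((I**2 + I*I) - 3)/7 = -((I**2 + I**2) - 3)/7 = -(2*I**2 - 3)/7 = -(-3 + 2*I**2)/7 = 3/7 - 2*I**2/7)
X(w, P) = 3/7 - 5*P - 2*w**2/7 (X(w, P) = -5*P + (3/7 - 2*w**2/7) = 3/7 - 5*P - 2*w**2/7)
87 + W(-6, 0 - 1*(-1))*X(23, -1) = 87 - (3/7 - 5*(-1) - 2/7*23**2) = 87 - (3/7 + 5 - 2/7*529) = 87 - (3/7 + 5 - 1058/7) = 87 - 1*(-1020/7) = 87 + 1020/7 = 1629/7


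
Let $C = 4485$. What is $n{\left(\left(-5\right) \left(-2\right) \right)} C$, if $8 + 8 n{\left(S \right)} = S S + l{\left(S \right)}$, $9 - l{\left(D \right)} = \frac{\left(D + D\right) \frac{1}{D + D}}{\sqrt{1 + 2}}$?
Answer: $\frac{452985}{8} - \frac{1495 \sqrt{3}}{8} \approx 56299.0$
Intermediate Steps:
$l{\left(D \right)} = 9 - \frac{\sqrt{3}}{3}$ ($l{\left(D \right)} = 9 - \frac{\left(D + D\right) \frac{1}{D + D}}{\sqrt{1 + 2}} = 9 - \frac{2 D \frac{1}{2 D}}{\sqrt{3}} = 9 - 2 D \frac{1}{2 D} \frac{\sqrt{3}}{3} = 9 - 1 \frac{\sqrt{3}}{3} = 9 - \frac{\sqrt{3}}{3}$)
$n{\left(S \right)} = \frac{1}{8} - \frac{\sqrt{3}}{24} + \frac{S^{2}}{8}$ ($n{\left(S \right)} = -1 + \frac{S S + \left(9 - \frac{\sqrt{3}}{3}\right)}{8} = -1 + \frac{S^{2} + \left(9 - \frac{\sqrt{3}}{3}\right)}{8} = -1 + \frac{9 + S^{2} - \frac{\sqrt{3}}{3}}{8} = -1 + \left(\frac{9}{8} - \frac{\sqrt{3}}{24} + \frac{S^{2}}{8}\right) = \frac{1}{8} - \frac{\sqrt{3}}{24} + \frac{S^{2}}{8}$)
$n{\left(\left(-5\right) \left(-2\right) \right)} C = \left(\frac{1}{8} - \frac{\sqrt{3}}{24} + \frac{\left(\left(-5\right) \left(-2\right)\right)^{2}}{8}\right) 4485 = \left(\frac{1}{8} - \frac{\sqrt{3}}{24} + \frac{10^{2}}{8}\right) 4485 = \left(\frac{1}{8} - \frac{\sqrt{3}}{24} + \frac{1}{8} \cdot 100\right) 4485 = \left(\frac{1}{8} - \frac{\sqrt{3}}{24} + \frac{25}{2}\right) 4485 = \left(\frac{101}{8} - \frac{\sqrt{3}}{24}\right) 4485 = \frac{452985}{8} - \frac{1495 \sqrt{3}}{8}$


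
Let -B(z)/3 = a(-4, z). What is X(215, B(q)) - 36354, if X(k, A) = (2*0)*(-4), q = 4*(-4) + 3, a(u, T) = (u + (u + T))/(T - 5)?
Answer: -36354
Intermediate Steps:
a(u, T) = (T + 2*u)/(-5 + T) (a(u, T) = (u + (T + u))/(-5 + T) = (T + 2*u)/(-5 + T))
q = -13 (q = -16 + 3 = -13)
B(z) = -3*(-8 + z)/(-5 + z) (B(z) = -3*(z + 2*(-4))/(-5 + z) = -3*(z - 8)/(-5 + z) = -3*(-8 + z)/(-5 + z))
X(k, A) = 0 (X(k, A) = 0*(-4) = 0)
X(215, B(q)) - 36354 = 0 - 36354 = -36354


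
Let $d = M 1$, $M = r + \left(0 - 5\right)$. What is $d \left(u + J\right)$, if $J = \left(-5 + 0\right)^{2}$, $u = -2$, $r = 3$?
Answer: $-46$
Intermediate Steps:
$M = -2$ ($M = 3 + \left(0 - 5\right) = 3 - 5 = -2$)
$d = -2$ ($d = \left(-2\right) 1 = -2$)
$J = 25$ ($J = \left(-5\right)^{2} = 25$)
$d \left(u + J\right) = - 2 \left(-2 + 25\right) = \left(-2\right) 23 = -46$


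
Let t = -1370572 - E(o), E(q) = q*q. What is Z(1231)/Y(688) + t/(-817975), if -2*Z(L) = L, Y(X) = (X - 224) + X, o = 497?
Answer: 2719979399/1884614400 ≈ 1.4433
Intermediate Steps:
Y(X) = -224 + 2*X (Y(X) = (-224 + X) + X = -224 + 2*X)
Z(L) = -L/2
E(q) = q²
t = -1617581 (t = -1370572 - 1*497² = -1370572 - 1*247009 = -1370572 - 247009 = -1617581)
Z(1231)/Y(688) + t/(-817975) = (-½*1231)/(-224 + 2*688) - 1617581/(-817975) = -1231/(2*(-224 + 1376)) - 1617581*(-1/817975) = -1231/2/1152 + 1617581/817975 = -1231/2*1/1152 + 1617581/817975 = -1231/2304 + 1617581/817975 = 2719979399/1884614400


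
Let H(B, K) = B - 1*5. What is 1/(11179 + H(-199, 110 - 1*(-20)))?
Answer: 1/10975 ≈ 9.1116e-5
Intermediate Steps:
H(B, K) = -5 + B (H(B, K) = B - 5 = -5 + B)
1/(11179 + H(-199, 110 - 1*(-20))) = 1/(11179 + (-5 - 199)) = 1/(11179 - 204) = 1/10975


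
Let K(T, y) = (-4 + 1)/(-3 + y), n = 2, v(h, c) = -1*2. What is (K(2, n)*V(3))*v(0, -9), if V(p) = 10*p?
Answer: -180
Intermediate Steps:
v(h, c) = -2
K(T, y) = -3/(-3 + y)
(K(2, n)*V(3))*v(0, -9) = ((-3/(-3 + 2))*(10*3))*(-2) = (-3/(-1)*30)*(-2) = (-3*(-1)*30)*(-2) = (3*30)*(-2) = 90*(-2) = -180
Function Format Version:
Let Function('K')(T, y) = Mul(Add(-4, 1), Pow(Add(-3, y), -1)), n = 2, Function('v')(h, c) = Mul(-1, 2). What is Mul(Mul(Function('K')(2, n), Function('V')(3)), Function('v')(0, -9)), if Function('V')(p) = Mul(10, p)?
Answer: -180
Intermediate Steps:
Function('v')(h, c) = -2
Function('K')(T, y) = Mul(-3, Pow(Add(-3, y), -1))
Mul(Mul(Function('K')(2, n), Function('V')(3)), Function('v')(0, -9)) = Mul(Mul(Mul(-3, Pow(Add(-3, 2), -1)), Mul(10, 3)), -2) = Mul(Mul(Mul(-3, Pow(-1, -1)), 30), -2) = Mul(Mul(Mul(-3, -1), 30), -2) = Mul(Mul(3, 30), -2) = Mul(90, -2) = -180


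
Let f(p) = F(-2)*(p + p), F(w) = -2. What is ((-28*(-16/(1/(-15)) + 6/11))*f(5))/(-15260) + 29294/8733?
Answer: -57306566/10470867 ≈ -5.4730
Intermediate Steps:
f(p) = -4*p (f(p) = -2*(p + p) = -4*p)
((-28*(-16/(1/(-15)) + 6/11))*f(5))/(-15260) + 29294/8733 = ((-28*(-16/(1/(-15)) + 6/11))*(-4*5))/(-15260) + 29294/8733 = (-28*(-16/(-1/15) + 6*(1/11))*(-20))*(-1/15260) + 29294*(1/8733) = (-28*(-16*(-15) + 6/11)*(-20))*(-1/15260) + 29294/8733 = (-28*(240 + 6/11)*(-20))*(-1/15260) + 29294/8733 = (-28*2646/11*(-20))*(-1/15260) + 29294/8733 = -74088/11*(-20)*(-1/15260) + 29294/8733 = (1481760/11)*(-1/15260) + 29294/8733 = -10584/1199 + 29294/8733 = -57306566/10470867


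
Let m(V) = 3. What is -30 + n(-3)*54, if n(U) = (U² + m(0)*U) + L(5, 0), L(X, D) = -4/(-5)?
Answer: 66/5 ≈ 13.200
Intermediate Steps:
L(X, D) = ⅘ (L(X, D) = -4*(-⅕) = ⅘)
n(U) = ⅘ + U² + 3*U (n(U) = (U² + 3*U) + ⅘ = ⅘ + U² + 3*U)
-30 + n(-3)*54 = -30 + (⅘ + (-3)² + 3*(-3))*54 = -30 + (⅘ + 9 - 9)*54 = -30 + (⅘)*54 = -30 + 216/5 = 66/5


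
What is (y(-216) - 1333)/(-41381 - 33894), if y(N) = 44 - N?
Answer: 1073/75275 ≈ 0.014254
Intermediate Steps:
(y(-216) - 1333)/(-41381 - 33894) = ((44 - 1*(-216)) - 1333)/(-41381 - 33894) = ((44 + 216) - 1333)/(-75275) = (260 - 1333)*(-1/75275) = -1073*(-1/75275) = 1073/75275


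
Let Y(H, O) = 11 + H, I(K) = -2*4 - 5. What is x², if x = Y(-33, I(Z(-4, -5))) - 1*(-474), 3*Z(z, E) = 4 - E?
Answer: 204304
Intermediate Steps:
Z(z, E) = 4/3 - E/3 (Z(z, E) = (4 - E)/3 = 4/3 - E/3)
I(K) = -13 (I(K) = -8 - 5 = -13)
x = 452 (x = (11 - 33) - 1*(-474) = -22 + 474 = 452)
x² = 452² = 204304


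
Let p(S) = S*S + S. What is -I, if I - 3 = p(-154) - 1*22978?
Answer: -587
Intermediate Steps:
p(S) = S + S**2 (p(S) = S**2 + S = S + S**2)
I = 587 (I = 3 + (-154*(1 - 154) - 1*22978) = 3 + (-154*(-153) - 22978) = 3 + (23562 - 22978) = 3 + 584 = 587)
-I = -1*587 = -587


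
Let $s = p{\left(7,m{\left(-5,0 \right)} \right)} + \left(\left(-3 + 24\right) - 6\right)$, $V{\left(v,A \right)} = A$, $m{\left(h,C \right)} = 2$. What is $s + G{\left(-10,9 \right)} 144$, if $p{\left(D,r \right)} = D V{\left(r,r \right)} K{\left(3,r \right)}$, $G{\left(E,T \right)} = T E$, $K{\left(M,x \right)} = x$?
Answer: $-12917$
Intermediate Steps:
$G{\left(E,T \right)} = E T$
$p{\left(D,r \right)} = D r^{2}$ ($p{\left(D,r \right)} = D r r = D r^{2}$)
$s = 43$ ($s = 7 \cdot 2^{2} + \left(\left(-3 + 24\right) - 6\right) = 7 \cdot 4 + \left(21 - 6\right) = 28 + 15 = 43$)
$s + G{\left(-10,9 \right)} 144 = 43 + \left(-10\right) 9 \cdot 144 = 43 - 12960 = -12917$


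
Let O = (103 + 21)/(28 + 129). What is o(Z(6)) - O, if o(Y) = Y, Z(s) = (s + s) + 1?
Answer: 1917/157 ≈ 12.210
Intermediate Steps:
Z(s) = 1 + 2*s (Z(s) = 2*s + 1 = 1 + 2*s)
O = 124/157 ≈ 0.78981
o(Z(6)) - O = (1 + 2*6) - 1*124/157 = (1 + 12) - 124/157 = 13 - 124/157 = 1917/157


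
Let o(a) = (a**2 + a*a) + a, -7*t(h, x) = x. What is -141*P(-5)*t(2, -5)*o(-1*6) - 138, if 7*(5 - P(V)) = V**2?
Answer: -472062/49 ≈ -9633.9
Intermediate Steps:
t(h, x) = -x/7
P(V) = 5 - V**2/7
o(a) = a + 2*a**2 (o(a) = (a**2 + a**2) + a = 2*a**2 + a = a + 2*a**2)
-141*P(-5)*t(2, -5)*o(-1*6) - 138 = -141*(5 - 1/7*(-5)**2)*(-1/7*(-5))*(-1*6)*(1 + 2*(-1*6)) - 138 = -141*(5 - 1/7*25)*(5/7)*(-6*(1 + 2*(-6))) - 138 = -141*(5 - 25/7)*(5/7)*(-6*(1 - 12)) - 138 = -141*(10/7)*(5/7)*(-6*(-11)) - 138 = -7050*66/49 - 138 = -141*3300/49 - 138 = -465300/49 - 138 = -472062/49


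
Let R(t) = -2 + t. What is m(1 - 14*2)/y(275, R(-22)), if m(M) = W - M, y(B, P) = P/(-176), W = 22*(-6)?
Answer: -770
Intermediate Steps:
W = -132
y(B, P) = -P/176 (y(B, P) = P*(-1/176) = -P/176)
m(M) = -132 - M
m(1 - 14*2)/y(275, R(-22)) = (-132 - (1 - 14*2))/((-(-2 - 22)/176)) = (-132 - (1 - 28))/((-1/176*(-24))) = (-132 - 1*(-27))/(3/22) = (-132 + 27)*(22/3) = -105*22/3 = -770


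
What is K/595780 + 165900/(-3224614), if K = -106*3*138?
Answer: -30043607847/240145066115 ≈ -0.12511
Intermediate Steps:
K = -43884 (K = -318*138 = -43884)
K/595780 + 165900/(-3224614) = -43884/595780 + 165900/(-3224614) = -43884*1/595780 + 165900*(-1/3224614) = -10971/148945 - 82950/1612307 = -30043607847/240145066115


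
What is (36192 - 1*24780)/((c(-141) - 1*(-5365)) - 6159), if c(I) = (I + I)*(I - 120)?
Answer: 2853/18202 ≈ 0.15674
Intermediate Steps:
c(I) = 2*I*(-120 + I) (c(I) = (2*I)*(-120 + I) = 2*I*(-120 + I))
(36192 - 1*24780)/((c(-141) - 1*(-5365)) - 6159) = (36192 - 1*24780)/((2*(-141)*(-120 - 141) - 1*(-5365)) - 6159) = (36192 - 24780)/((2*(-141)*(-261) + 5365) - 6159) = 11412/((73602 + 5365) - 6159) = 11412/(78967 - 6159) = 11412/72808 = 11412*(1/72808) = 2853/18202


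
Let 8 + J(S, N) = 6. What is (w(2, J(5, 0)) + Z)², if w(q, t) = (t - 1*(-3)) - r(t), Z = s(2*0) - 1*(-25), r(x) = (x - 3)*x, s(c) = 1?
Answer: 289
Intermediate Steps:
J(S, N) = -2 (J(S, N) = -8 + 6 = -2)
r(x) = x*(-3 + x) (r(x) = (-3 + x)*x = x*(-3 + x))
Z = 26 (Z = 1 - 1*(-25) = 1 + 25 = 26)
w(q, t) = 3 + t - t*(-3 + t) (w(q, t) = (t - 1*(-3)) - t*(-3 + t) = (t + 3) - t*(-3 + t) = (3 + t) - t*(-3 + t) = 3 + t - t*(-3 + t))
(w(2, J(5, 0)) + Z)² = ((3 - 2 - 1*(-2)*(-3 - 2)) + 26)² = ((3 - 2 - 1*(-2)*(-5)) + 26)² = ((3 - 2 - 10) + 26)² = (-9 + 26)² = 17² = 289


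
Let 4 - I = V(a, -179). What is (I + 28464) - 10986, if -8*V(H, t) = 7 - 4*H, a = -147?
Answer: 140451/8 ≈ 17556.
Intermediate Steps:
V(H, t) = -7/8 + H/2 (V(H, t) = -(7 - 4*H)/8 = -7/8 + H/2)
I = 627/8 (I = 4 - (-7/8 + (½)*(-147)) = 4 - (-7/8 - 147/2) = 4 - 1*(-595/8) = 4 + 595/8 = 627/8 ≈ 78.375)
(I + 28464) - 10986 = (627/8 + 28464) - 10986 = 228339/8 - 10986 = 140451/8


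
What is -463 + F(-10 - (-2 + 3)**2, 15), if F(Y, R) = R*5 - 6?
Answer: -394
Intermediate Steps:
F(Y, R) = -6 + 5*R (F(Y, R) = 5*R - 6 = -6 + 5*R)
-463 + F(-10 - (-2 + 3)**2, 15) = -463 + (-6 + 5*15) = -463 + (-6 + 75) = -463 + 69 = -394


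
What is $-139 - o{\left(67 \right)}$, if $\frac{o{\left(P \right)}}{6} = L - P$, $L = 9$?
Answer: $209$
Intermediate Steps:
$o{\left(P \right)} = 54 - 6 P$ ($o{\left(P \right)} = 6 \left(9 - P\right) = 54 - 6 P$)
$-139 - o{\left(67 \right)} = -139 - \left(54 - 402\right) = -139 - -348 = -139 + 348 = 209$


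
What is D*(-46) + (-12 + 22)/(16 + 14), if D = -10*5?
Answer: 6901/3 ≈ 2300.3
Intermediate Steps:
D = -50
D*(-46) + (-12 + 22)/(16 + 14) = -50*(-46) + (-12 + 22)/(16 + 14) = 2300 + 10/30 = 2300 + 10*(1/30) = 2300 + ⅓ = 6901/3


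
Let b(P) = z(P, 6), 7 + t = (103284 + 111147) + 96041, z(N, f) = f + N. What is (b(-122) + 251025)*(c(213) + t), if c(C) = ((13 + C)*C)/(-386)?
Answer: 15028364169484/193 ≈ 7.7867e+10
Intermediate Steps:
z(N, f) = N + f
t = 310465 (t = -7 + ((103284 + 111147) + 96041) = -7 + (214431 + 96041) = -7 + 310472 = 310465)
b(P) = 6 + P (b(P) = P + 6 = 6 + P)
c(C) = -C*(13 + C)/386 (c(C) = (C*(13 + C))*(-1/386) = -C*(13 + C)/386)
(b(-122) + 251025)*(c(213) + t) = ((6 - 122) + 251025)*(-1/386*213*(13 + 213) + 310465) = (-116 + 251025)*(-1/386*213*226 + 310465) = 250909*(-24069/193 + 310465) = 250909*(59895676/193) = 15028364169484/193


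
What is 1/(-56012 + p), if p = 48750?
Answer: -1/7262 ≈ -0.00013770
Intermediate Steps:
1/(-56012 + p) = 1/(-56012 + 48750) = 1/(-7262) = -1/7262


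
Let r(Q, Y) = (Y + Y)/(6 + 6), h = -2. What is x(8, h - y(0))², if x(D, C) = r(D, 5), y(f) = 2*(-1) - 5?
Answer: 25/36 ≈ 0.69444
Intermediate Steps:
y(f) = -7 (y(f) = -2 - 5 = -7)
r(Q, Y) = Y/6 (r(Q, Y) = (2*Y)/12 = (2*Y)*(1/12) = Y/6)
x(D, C) = ⅚ (x(D, C) = (⅙)*5 = ⅚)
x(8, h - y(0))² = (⅚)² = 25/36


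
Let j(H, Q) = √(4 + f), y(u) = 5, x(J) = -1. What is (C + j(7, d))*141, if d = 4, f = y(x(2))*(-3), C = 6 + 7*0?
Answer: 846 + 141*I*√11 ≈ 846.0 + 467.64*I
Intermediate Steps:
C = 6 (C = 6 + 0 = 6)
f = -15 (f = 5*(-3) = -15)
j(H, Q) = I*√11 (j(H, Q) = √(4 - 15) = √(-11) = I*√11)
(C + j(7, d))*141 = (6 + I*√11)*141 = 846 + 141*I*√11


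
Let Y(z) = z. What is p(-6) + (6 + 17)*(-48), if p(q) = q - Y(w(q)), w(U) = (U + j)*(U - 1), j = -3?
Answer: -1173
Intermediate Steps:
w(U) = (-1 + U)*(-3 + U) (w(U) = (U - 3)*(U - 1) = (-3 + U)*(-1 + U) = (-1 + U)*(-3 + U))
p(q) = -3 - q² + 5*q (p(q) = q - (3 + q² - 4*q) = q + (-3 - q² + 4*q) = -3 - q² + 5*q)
p(-6) + (6 + 17)*(-48) = (-3 - 1*(-6)² + 5*(-6)) + (6 + 17)*(-48) = (-3 - 1*36 - 30) + 23*(-48) = (-3 - 36 - 30) - 1104 = -69 - 1104 = -1173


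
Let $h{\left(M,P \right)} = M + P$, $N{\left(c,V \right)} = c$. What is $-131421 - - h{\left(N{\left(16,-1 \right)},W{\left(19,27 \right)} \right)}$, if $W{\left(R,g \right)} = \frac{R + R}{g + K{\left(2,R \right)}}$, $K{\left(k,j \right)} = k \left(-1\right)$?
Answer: $- \frac{3285087}{25} \approx -1.314 \cdot 10^{5}$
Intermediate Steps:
$K{\left(k,j \right)} = - k$
$W{\left(R,g \right)} = \frac{2 R}{-2 + g}$ ($W{\left(R,g \right)} = \frac{R + R}{g - 2} = \frac{2 R}{g - 2} = \frac{2 R}{-2 + g}$)
$-131421 - - h{\left(N{\left(16,-1 \right)},W{\left(19,27 \right)} \right)} = -131421 - - (16 + 2 \cdot 19 \frac{1}{-2 + 27}) = -131421 - - (16 + 2 \cdot 19 \cdot \frac{1}{25}) = -131421 - - (16 + \frac{38}{25}) = -131421 - \left(-1\right) \frac{438}{25} = -131421 - - \frac{438}{25} = -131421 + \frac{438}{25} = - \frac{3285087}{25}$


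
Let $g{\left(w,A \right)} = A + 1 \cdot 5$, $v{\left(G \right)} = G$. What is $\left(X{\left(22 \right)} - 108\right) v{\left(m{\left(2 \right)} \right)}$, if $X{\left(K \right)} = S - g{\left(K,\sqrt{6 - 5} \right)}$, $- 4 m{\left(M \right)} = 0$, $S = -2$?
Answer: $0$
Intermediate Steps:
$m{\left(M \right)} = 0$ ($m{\left(M \right)} = \left(- \frac{1}{4}\right) 0 = 0$)
$g{\left(w,A \right)} = 5 + A$ ($g{\left(w,A \right)} = A + 5 = 5 + A$)
$X{\left(K \right)} = -8$ ($X{\left(K \right)} = -2 - \left(5 + \sqrt{6 - 5}\right) = -2 - \left(5 + \sqrt{1}\right) = -2 - \left(5 + 1\right) = -2 - 6 = -8$)
$\left(X{\left(22 \right)} - 108\right) v{\left(m{\left(2 \right)} \right)} = \left(-8 - 108\right) 0 = \left(-116\right) 0 = 0$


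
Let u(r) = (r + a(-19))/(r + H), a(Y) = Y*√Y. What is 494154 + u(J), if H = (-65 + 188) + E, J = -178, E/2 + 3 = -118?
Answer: 146763916/297 + 19*I*√19/297 ≈ 4.9415e+5 + 0.27885*I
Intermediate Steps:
E = -242 (E = -6 + 2*(-118) = -6 - 236 = -242)
a(Y) = Y^(3/2)
H = -119 (H = (-65 + 188) - 242 = 123 - 242 = -119)
u(r) = (r - 19*I*√19)/(-119 + r) (u(r) = (r + (-19)^(3/2))/(r - 119) = (r - 19*I*√19)/(-119 + r))
494154 + u(J) = 494154 + (-178 - 19*I*√19)/(-119 - 178) = 494154 + (-178 - 19*I*√19)/(-297) = 494154 - (-178 - 19*I*√19)/297 = 494154 + (178/297 + 19*I*√19/297) = 146763916/297 + 19*I*√19/297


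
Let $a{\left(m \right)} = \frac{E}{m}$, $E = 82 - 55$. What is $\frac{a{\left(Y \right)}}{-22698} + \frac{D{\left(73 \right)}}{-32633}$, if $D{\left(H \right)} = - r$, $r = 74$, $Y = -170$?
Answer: $\frac{31824659}{13991072420} \approx 0.0022746$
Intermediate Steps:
$E = 27$
$a{\left(m \right)} = \frac{27}{m}$
$D{\left(H \right)} = -74$ ($D{\left(H \right)} = \left(-1\right) 74 = -74$)
$\frac{a{\left(Y \right)}}{-22698} + \frac{D{\left(73 \right)}}{-32633} = \frac{27 \frac{1}{-170}}{-22698} - \frac{74}{-32633} = 27 \left(- \frac{1}{170}\right) \left(- \frac{1}{22698}\right) - - \frac{74}{32633} = \left(- \frac{27}{170}\right) \left(- \frac{1}{22698}\right) + \frac{74}{32633} = \frac{3}{428740} + \frac{74}{32633} = \frac{31824659}{13991072420}$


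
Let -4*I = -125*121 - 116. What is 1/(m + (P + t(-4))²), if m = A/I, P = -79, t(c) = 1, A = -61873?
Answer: 15241/92478752 ≈ 0.00016481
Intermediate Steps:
I = 15241/4 (I = -(-125*121 - 116)/4 = -(-15125 - 116)/4 = -¼*(-15241) = 15241/4 ≈ 3810.3)
m = -247492/15241 (m = -61873/15241/4 = -61873*4/15241 = -247492/15241 ≈ -16.239)
1/(m + (P + t(-4))²) = 1/(-247492/15241 + (-79 + 1)²) = 1/(-247492/15241 + (-78)²) = 1/(-247492/15241 + 6084) = 1/(92478752/15241) = 15241/92478752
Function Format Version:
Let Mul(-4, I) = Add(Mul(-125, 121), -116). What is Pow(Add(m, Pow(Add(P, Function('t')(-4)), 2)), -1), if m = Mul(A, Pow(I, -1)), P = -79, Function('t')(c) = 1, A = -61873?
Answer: Rational(15241, 92478752) ≈ 0.00016481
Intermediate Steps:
I = Rational(15241, 4) (I = Mul(Rational(-1, 4), Add(Mul(-125, 121), -116)) = Mul(Rational(-1, 4), Add(-15125, -116)) = Mul(Rational(-1, 4), -15241) = Rational(15241, 4) ≈ 3810.3)
m = Rational(-247492, 15241) (m = Mul(-61873, Pow(Rational(15241, 4), -1)) = Mul(-61873, Rational(4, 15241)) = Rational(-247492, 15241) ≈ -16.239)
Pow(Add(m, Pow(Add(P, Function('t')(-4)), 2)), -1) = Pow(Add(Rational(-247492, 15241), Pow(Add(-79, 1), 2)), -1) = Pow(Add(Rational(-247492, 15241), Pow(-78, 2)), -1) = Pow(Add(Rational(-247492, 15241), 6084), -1) = Pow(Rational(92478752, 15241), -1) = Rational(15241, 92478752)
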